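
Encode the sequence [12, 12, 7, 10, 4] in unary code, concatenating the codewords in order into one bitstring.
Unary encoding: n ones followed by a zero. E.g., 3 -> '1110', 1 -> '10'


Encode each number as n ones followed by a terminating 0:
  12 -> 1111111111110 (13 bits)
  12 -> 1111111111110 (13 bits)
  7 -> 11111110 (8 bits)
  10 -> 11111111110 (11 bits)
  4 -> 11110 (5 bits)
Total length = 13 + 13 + 8 + 11 + 5 = 50 bits.

Unary([12, 12, 7, 10, 4]) = 11111111111101111111111110111111101111111111011110 (50 bits)


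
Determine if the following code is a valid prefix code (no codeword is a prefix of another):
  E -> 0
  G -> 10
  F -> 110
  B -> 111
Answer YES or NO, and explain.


Checking each pair (does one codeword prefix another?):
  E='0' vs G='10': no prefix
  E='0' vs F='110': no prefix
  E='0' vs B='111': no prefix
  G='10' vs E='0': no prefix
  G='10' vs F='110': no prefix
  G='10' vs B='111': no prefix
  F='110' vs E='0': no prefix
  F='110' vs G='10': no prefix
  F='110' vs B='111': no prefix
  B='111' vs E='0': no prefix
  B='111' vs G='10': no prefix
  B='111' vs F='110': no prefix
No violation found over all pairs.

YES -- this is a valid prefix code. No codeword is a prefix of any other codeword.


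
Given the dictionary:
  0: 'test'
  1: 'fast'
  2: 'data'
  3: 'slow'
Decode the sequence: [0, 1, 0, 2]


Look up each index in the dictionary:
  0 -> 'test'
  1 -> 'fast'
  0 -> 'test'
  2 -> 'data'

Decoded: "test fast test data"


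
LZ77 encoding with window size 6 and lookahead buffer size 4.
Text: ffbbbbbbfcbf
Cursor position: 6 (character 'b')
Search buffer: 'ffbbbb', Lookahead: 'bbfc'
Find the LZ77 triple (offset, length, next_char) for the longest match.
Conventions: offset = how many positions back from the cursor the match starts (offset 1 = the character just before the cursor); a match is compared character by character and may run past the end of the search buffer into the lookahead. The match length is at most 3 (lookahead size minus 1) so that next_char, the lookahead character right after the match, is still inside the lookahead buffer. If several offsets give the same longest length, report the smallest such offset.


Try each offset into the search buffer:
  offset=1 (pos 5, char 'b'): match length 2
  offset=2 (pos 4, char 'b'): match length 2
  offset=3 (pos 3, char 'b'): match length 2
  offset=4 (pos 2, char 'b'): match length 2
  offset=5 (pos 1, char 'f'): match length 0
  offset=6 (pos 0, char 'f'): match length 0
Longest match has length 2, found at offsets 1, 2, 3, 4; take the smallest, offset 1.
next_char = character at position 6 + 2 = 8 -> 'f'

Best match: offset=1, length=2 (matching 'bb' starting at position 5)
LZ77 triple: (1, 2, 'f')


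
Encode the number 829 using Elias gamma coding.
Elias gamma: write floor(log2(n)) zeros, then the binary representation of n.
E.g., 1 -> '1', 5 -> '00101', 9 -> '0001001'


num_bits = floor(log2(829)) + 1 = 10
leading_zeros = num_bits - 1 = 9
binary(829) = 1100111101

Elias gamma(829) = '000000000' + '1100111101' = 0000000001100111101 (19 bits)


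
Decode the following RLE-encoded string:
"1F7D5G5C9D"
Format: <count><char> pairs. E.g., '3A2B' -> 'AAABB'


Expanding each <count><char> pair:
  1F -> 'F'
  7D -> 'DDDDDDD'
  5G -> 'GGGGG'
  5C -> 'CCCCC'
  9D -> 'DDDDDDDDD'

Decoded = FDDDDDDDGGGGGCCCCCDDDDDDDDD


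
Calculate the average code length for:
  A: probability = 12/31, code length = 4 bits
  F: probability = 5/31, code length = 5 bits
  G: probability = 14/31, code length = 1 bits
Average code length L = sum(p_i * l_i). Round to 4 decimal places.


Weighted contributions p_i * l_i:
  A: (12/31) * 4 = 48/31
  F: (5/31) * 5 = 25/31
  G: (14/31) * 1 = 14/31
Sum = (48 + 25 + 14)/31 = 87/31

L = 87/31 = 2.8065 bits/symbol


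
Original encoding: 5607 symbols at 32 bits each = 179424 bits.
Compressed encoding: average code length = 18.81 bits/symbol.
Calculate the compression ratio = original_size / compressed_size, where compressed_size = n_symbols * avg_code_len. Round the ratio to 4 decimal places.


original_size = n_symbols * orig_bits = 5607 * 32 = 179424 bits
compressed_size = n_symbols * avg_code_len = 5607 * 18.81 = 105467.67 bits
ratio = original_size / compressed_size = 179424 / 105467.67 = 1.7012

Compression ratio = 1.7012


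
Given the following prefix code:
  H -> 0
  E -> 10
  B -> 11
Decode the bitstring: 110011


Decoding step by step:
Bits 11 -> B
Bits 0 -> H
Bits 0 -> H
Bits 11 -> B


Decoded message: BHHB


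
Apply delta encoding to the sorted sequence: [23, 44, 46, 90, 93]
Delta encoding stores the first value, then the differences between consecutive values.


First value: 23
Deltas:
  44 - 23 = 21
  46 - 44 = 2
  90 - 46 = 44
  93 - 90 = 3


Delta encoded: [23, 21, 2, 44, 3]


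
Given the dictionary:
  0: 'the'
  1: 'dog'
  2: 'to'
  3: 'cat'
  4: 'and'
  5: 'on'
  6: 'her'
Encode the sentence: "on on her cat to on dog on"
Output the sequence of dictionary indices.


Look up each word in the dictionary:
  'on' -> 5
  'on' -> 5
  'her' -> 6
  'cat' -> 3
  'to' -> 2
  'on' -> 5
  'dog' -> 1
  'on' -> 5

Encoded: [5, 5, 6, 3, 2, 5, 1, 5]


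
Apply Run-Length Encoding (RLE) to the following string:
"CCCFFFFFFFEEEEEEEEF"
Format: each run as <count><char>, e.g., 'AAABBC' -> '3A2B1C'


Scanning runs left to right:
  i=0: run of 'C' x 3 -> '3C'
  i=3: run of 'F' x 7 -> '7F'
  i=10: run of 'E' x 8 -> '8E'
  i=18: run of 'F' x 1 -> '1F'

RLE = 3C7F8E1F


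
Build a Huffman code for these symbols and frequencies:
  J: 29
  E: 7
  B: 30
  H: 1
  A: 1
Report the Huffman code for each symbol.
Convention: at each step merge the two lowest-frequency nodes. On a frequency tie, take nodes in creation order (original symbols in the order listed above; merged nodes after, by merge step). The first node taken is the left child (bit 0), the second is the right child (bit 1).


Huffman tree construction:
Step 1: Merge H(1) + A(1) = 2
Step 2: Merge (H+A)(2) + E(7) = 9
Step 3: Merge ((H+A)+E)(9) + J(29) = 38
Step 4: Merge B(30) + (((H+A)+E)+J)(38) = 68
Read each symbol's code off the tree from the root (left child = 0, right child = 1).

Codes:
  J: 11 (length 2)
  E: 101 (length 3)
  B: 0 (length 1)
  H: 1000 (length 4)
  A: 1001 (length 4)
Average code length: 117/68 = 1.7206 bits/symbol


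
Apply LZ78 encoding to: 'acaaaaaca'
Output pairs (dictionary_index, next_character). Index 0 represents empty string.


LZ78 encoding steps:
Dictionary: {0: ''}
Step 1: w='' (idx 0), next='a' -> output (0, 'a'), add 'a' as idx 1
Step 2: w='' (idx 0), next='c' -> output (0, 'c'), add 'c' as idx 2
Step 3: w='a' (idx 1), next='a' -> output (1, 'a'), add 'aa' as idx 3
Step 4: w='aa' (idx 3), next='a' -> output (3, 'a'), add 'aaa' as idx 4
Step 5: w='c' (idx 2), next='a' -> output (2, 'a'), add 'ca' as idx 5


Encoded: [(0, 'a'), (0, 'c'), (1, 'a'), (3, 'a'), (2, 'a')]


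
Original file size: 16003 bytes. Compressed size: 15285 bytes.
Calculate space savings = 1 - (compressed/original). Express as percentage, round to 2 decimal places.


ratio = compressed/original = 15285/16003 = 0.955133
savings = 1 - ratio = 1 - 0.955133 = 0.044867
as a percentage: 0.044867 * 100 = 4.49%

Space savings = 1 - 15285/16003 = 4.49%


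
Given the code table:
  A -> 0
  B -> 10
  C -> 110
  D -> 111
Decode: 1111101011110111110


Decoding:
111 -> D
110 -> C
10 -> B
111 -> D
10 -> B
111 -> D
110 -> C


Result: DCBDBDC


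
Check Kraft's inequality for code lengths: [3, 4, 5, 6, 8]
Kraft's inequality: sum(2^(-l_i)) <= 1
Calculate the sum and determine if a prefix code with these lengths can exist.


Sum = 2^(-3) + 2^(-4) + 2^(-5) + 2^(-6) + 2^(-8)
    = 0.125 + 0.0625 + 0.03125 + 0.015625 + 0.00390625
    = 61/256 = 0.23828125
Since 0.23828125 <= 1, Kraft's inequality IS satisfied.
A prefix code with these lengths CAN exist.

Kraft sum = 0.23828125. Satisfied.


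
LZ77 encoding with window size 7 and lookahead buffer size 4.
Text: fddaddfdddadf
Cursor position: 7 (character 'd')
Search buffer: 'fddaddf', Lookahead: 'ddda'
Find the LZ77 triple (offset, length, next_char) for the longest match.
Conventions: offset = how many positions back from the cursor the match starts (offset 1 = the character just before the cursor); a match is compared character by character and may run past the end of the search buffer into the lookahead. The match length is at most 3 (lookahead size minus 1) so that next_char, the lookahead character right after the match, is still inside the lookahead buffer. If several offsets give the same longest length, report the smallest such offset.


Try each offset into the search buffer:
  offset=1 (pos 6, char 'f'): match length 0
  offset=2 (pos 5, char 'd'): match length 1
  offset=3 (pos 4, char 'd'): match length 2
  offset=4 (pos 3, char 'a'): match length 0
  offset=5 (pos 2, char 'd'): match length 1
  offset=6 (pos 1, char 'd'): match length 2
  offset=7 (pos 0, char 'f'): match length 0
Longest match has length 2, found at offsets 3, 6; take the smallest, offset 3.
next_char = character at position 7 + 2 = 9 -> 'd'

Best match: offset=3, length=2 (matching 'dd' starting at position 4)
LZ77 triple: (3, 2, 'd')


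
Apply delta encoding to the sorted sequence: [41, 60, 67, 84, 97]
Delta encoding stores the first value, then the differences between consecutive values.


First value: 41
Deltas:
  60 - 41 = 19
  67 - 60 = 7
  84 - 67 = 17
  97 - 84 = 13


Delta encoded: [41, 19, 7, 17, 13]


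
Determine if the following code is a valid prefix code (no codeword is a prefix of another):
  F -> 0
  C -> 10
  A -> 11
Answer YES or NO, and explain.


Checking each pair (does one codeword prefix another?):
  F='0' vs C='10': no prefix
  F='0' vs A='11': no prefix
  C='10' vs F='0': no prefix
  C='10' vs A='11': no prefix
  A='11' vs F='0': no prefix
  A='11' vs C='10': no prefix
No violation found over all pairs.

YES -- this is a valid prefix code. No codeword is a prefix of any other codeword.


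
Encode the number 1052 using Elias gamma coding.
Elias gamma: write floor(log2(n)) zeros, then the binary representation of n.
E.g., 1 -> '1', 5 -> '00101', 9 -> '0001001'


num_bits = floor(log2(1052)) + 1 = 11
leading_zeros = num_bits - 1 = 10
binary(1052) = 10000011100

Elias gamma(1052) = '0000000000' + '10000011100' = 000000000010000011100 (21 bits)


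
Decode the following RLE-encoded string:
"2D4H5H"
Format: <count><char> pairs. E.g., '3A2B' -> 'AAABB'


Expanding each <count><char> pair:
  2D -> 'DD'
  4H -> 'HHHH'
  5H -> 'HHHHH'

Decoded = DDHHHHHHHHH


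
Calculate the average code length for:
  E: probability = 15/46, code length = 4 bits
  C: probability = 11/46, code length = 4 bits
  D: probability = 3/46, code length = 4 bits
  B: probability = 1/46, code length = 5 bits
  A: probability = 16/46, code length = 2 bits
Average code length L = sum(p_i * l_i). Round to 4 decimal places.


Weighted contributions p_i * l_i:
  E: (15/46) * 4 = 60/46
  C: (11/46) * 4 = 44/46
  D: (3/46) * 4 = 12/46
  B: (1/46) * 5 = 5/46
  A: (16/46) * 2 = 32/46
Sum = (60 + 44 + 12 + 5 + 32)/46 = 153/46

L = 153/46 = 3.3261 bits/symbol


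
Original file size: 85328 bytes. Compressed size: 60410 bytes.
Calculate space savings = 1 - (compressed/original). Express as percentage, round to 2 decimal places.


ratio = compressed/original = 60410/85328 = 0.707974
savings = 1 - ratio = 1 - 0.707974 = 0.292026
as a percentage: 0.292026 * 100 = 29.2%

Space savings = 1 - 60410/85328 = 29.2%


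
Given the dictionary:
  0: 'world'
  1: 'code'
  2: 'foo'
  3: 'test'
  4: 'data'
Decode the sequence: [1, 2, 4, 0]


Look up each index in the dictionary:
  1 -> 'code'
  2 -> 'foo'
  4 -> 'data'
  0 -> 'world'

Decoded: "code foo data world"


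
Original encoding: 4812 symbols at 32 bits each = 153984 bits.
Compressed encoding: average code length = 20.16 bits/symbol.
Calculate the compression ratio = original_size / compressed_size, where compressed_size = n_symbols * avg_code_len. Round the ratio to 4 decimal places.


original_size = n_symbols * orig_bits = 4812 * 32 = 153984 bits
compressed_size = n_symbols * avg_code_len = 4812 * 20.16 = 97009.92 bits
ratio = original_size / compressed_size = 153984 / 97009.92 = 1.5873

Compression ratio = 1.5873


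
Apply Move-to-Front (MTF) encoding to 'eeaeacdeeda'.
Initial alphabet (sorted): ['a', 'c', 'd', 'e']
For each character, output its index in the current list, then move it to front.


MTF encoding:
'e': index 3 in ['a', 'c', 'd', 'e'] -> ['e', 'a', 'c', 'd']
'e': index 0 in ['e', 'a', 'c', 'd'] -> ['e', 'a', 'c', 'd']
'a': index 1 in ['e', 'a', 'c', 'd'] -> ['a', 'e', 'c', 'd']
'e': index 1 in ['a', 'e', 'c', 'd'] -> ['e', 'a', 'c', 'd']
'a': index 1 in ['e', 'a', 'c', 'd'] -> ['a', 'e', 'c', 'd']
'c': index 2 in ['a', 'e', 'c', 'd'] -> ['c', 'a', 'e', 'd']
'd': index 3 in ['c', 'a', 'e', 'd'] -> ['d', 'c', 'a', 'e']
'e': index 3 in ['d', 'c', 'a', 'e'] -> ['e', 'd', 'c', 'a']
'e': index 0 in ['e', 'd', 'c', 'a'] -> ['e', 'd', 'c', 'a']
'd': index 1 in ['e', 'd', 'c', 'a'] -> ['d', 'e', 'c', 'a']
'a': index 3 in ['d', 'e', 'c', 'a'] -> ['a', 'd', 'e', 'c']


Output: [3, 0, 1, 1, 1, 2, 3, 3, 0, 1, 3]


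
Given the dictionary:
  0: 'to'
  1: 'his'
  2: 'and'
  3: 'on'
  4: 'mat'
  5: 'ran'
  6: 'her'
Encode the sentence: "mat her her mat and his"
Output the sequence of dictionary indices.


Look up each word in the dictionary:
  'mat' -> 4
  'her' -> 6
  'her' -> 6
  'mat' -> 4
  'and' -> 2
  'his' -> 1

Encoded: [4, 6, 6, 4, 2, 1]


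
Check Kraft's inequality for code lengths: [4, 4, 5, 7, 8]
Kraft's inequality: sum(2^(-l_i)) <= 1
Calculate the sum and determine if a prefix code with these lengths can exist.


Sum = 2^(-4) + 2^(-4) + 2^(-5) + 2^(-7) + 2^(-8)
    = 0.0625 + 0.0625 + 0.03125 + 0.0078125 + 0.00390625
    = 43/256 = 0.16796875
Since 0.16796875 <= 1, Kraft's inequality IS satisfied.
A prefix code with these lengths CAN exist.

Kraft sum = 0.16796875. Satisfied.


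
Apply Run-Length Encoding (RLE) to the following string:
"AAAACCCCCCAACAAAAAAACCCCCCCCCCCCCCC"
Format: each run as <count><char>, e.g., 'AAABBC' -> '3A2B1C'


Scanning runs left to right:
  i=0: run of 'A' x 4 -> '4A'
  i=4: run of 'C' x 6 -> '6C'
  i=10: run of 'A' x 2 -> '2A'
  i=12: run of 'C' x 1 -> '1C'
  i=13: run of 'A' x 7 -> '7A'
  i=20: run of 'C' x 15 -> '15C'

RLE = 4A6C2A1C7A15C


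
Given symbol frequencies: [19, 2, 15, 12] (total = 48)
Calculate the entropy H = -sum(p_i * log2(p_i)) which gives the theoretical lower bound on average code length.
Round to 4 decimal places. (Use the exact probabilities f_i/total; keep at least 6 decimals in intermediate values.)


Per-symbol terms -p_i * log2(p_i) with p_i = f_i/48:
  p = 19/48 = 0.395833: log2(p) = -1.337035, -p*log2(p) = 0.529243
  p = 2/48 = 0.041667: log2(p) = -4.584963, -p*log2(p) = 0.191040
  p = 15/48 = 0.312500: log2(p) = -1.678072, -p*log2(p) = 0.524397
  p = 12/48 = 0.250000: log2(p) = -2.000000, -p*log2(p) = 0.500000
H = 0.529243 + 0.191040 + 0.524397 + 0.500000 = 1.744680

H = 1.7447 bits/symbol


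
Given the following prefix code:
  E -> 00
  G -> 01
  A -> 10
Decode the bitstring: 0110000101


Decoding step by step:
Bits 01 -> G
Bits 10 -> A
Bits 00 -> E
Bits 01 -> G
Bits 01 -> G


Decoded message: GAEGG


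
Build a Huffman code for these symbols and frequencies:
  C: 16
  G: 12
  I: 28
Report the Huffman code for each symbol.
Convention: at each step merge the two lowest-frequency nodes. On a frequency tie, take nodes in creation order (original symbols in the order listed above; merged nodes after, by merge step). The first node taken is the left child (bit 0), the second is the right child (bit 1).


Huffman tree construction:
Step 1: Merge G(12) + C(16) = 28
Step 2: Merge I(28) + (G+C)(28) = 56
Read each symbol's code off the tree from the root (left child = 0, right child = 1).

Codes:
  C: 11 (length 2)
  G: 10 (length 2)
  I: 0 (length 1)
Average code length: 84/56 = 1.5000 bits/symbol


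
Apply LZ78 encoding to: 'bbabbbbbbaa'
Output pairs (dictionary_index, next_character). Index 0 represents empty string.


LZ78 encoding steps:
Dictionary: {0: ''}
Step 1: w='' (idx 0), next='b' -> output (0, 'b'), add 'b' as idx 1
Step 2: w='b' (idx 1), next='a' -> output (1, 'a'), add 'ba' as idx 2
Step 3: w='b' (idx 1), next='b' -> output (1, 'b'), add 'bb' as idx 3
Step 4: w='bb' (idx 3), next='b' -> output (3, 'b'), add 'bbb' as idx 4
Step 5: w='ba' (idx 2), next='a' -> output (2, 'a'), add 'baa' as idx 5


Encoded: [(0, 'b'), (1, 'a'), (1, 'b'), (3, 'b'), (2, 'a')]


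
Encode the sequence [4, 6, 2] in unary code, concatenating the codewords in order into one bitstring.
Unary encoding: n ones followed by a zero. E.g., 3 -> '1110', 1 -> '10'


Encode each number as n ones followed by a terminating 0:
  4 -> 11110 (5 bits)
  6 -> 1111110 (7 bits)
  2 -> 110 (3 bits)
Total length = 5 + 7 + 3 = 15 bits.

Unary([4, 6, 2]) = 111101111110110 (15 bits)


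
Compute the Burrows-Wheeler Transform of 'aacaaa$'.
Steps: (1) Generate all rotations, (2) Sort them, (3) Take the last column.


Rotations (sorted):
  0: $aacaaa -> last char: a
  1: a$aacaa -> last char: a
  2: aa$aaca -> last char: a
  3: aaa$aac -> last char: c
  4: aacaaa$ -> last char: $
  5: acaaa$a -> last char: a
  6: caaa$aa -> last char: a


BWT = aaac$aa


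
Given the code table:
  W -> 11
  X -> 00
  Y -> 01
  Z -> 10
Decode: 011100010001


Decoding:
01 -> Y
11 -> W
00 -> X
01 -> Y
00 -> X
01 -> Y


Result: YWXYXY


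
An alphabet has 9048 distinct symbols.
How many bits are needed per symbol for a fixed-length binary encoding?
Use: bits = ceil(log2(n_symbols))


log2(9048) = 13.1434
Bracket: 2^13 = 8192 < 9048 <= 2^14 = 16384
So ceil(log2(9048)) = 14

bits = ceil(log2(9048)) = ceil(13.1434) = 14 bits


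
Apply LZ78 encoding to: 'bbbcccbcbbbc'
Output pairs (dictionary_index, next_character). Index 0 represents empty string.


LZ78 encoding steps:
Dictionary: {0: ''}
Step 1: w='' (idx 0), next='b' -> output (0, 'b'), add 'b' as idx 1
Step 2: w='b' (idx 1), next='b' -> output (1, 'b'), add 'bb' as idx 2
Step 3: w='' (idx 0), next='c' -> output (0, 'c'), add 'c' as idx 3
Step 4: w='c' (idx 3), next='c' -> output (3, 'c'), add 'cc' as idx 4
Step 5: w='b' (idx 1), next='c' -> output (1, 'c'), add 'bc' as idx 5
Step 6: w='bb' (idx 2), next='b' -> output (2, 'b'), add 'bbb' as idx 6
Step 7: w='c' (idx 3), end of input -> output (3, '')


Encoded: [(0, 'b'), (1, 'b'), (0, 'c'), (3, 'c'), (1, 'c'), (2, 'b'), (3, '')]


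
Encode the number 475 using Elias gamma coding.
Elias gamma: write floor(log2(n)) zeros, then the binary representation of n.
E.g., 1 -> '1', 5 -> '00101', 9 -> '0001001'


num_bits = floor(log2(475)) + 1 = 9
leading_zeros = num_bits - 1 = 8
binary(475) = 111011011

Elias gamma(475) = '00000000' + '111011011' = 00000000111011011 (17 bits)


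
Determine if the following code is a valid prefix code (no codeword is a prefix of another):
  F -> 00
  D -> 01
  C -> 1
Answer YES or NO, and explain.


Checking each pair (does one codeword prefix another?):
  F='00' vs D='01': no prefix
  F='00' vs C='1': no prefix
  D='01' vs F='00': no prefix
  D='01' vs C='1': no prefix
  C='1' vs F='00': no prefix
  C='1' vs D='01': no prefix
No violation found over all pairs.

YES -- this is a valid prefix code. No codeword is a prefix of any other codeword.


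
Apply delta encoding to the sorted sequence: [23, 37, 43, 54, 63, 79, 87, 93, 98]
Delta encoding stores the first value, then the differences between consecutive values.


First value: 23
Deltas:
  37 - 23 = 14
  43 - 37 = 6
  54 - 43 = 11
  63 - 54 = 9
  79 - 63 = 16
  87 - 79 = 8
  93 - 87 = 6
  98 - 93 = 5


Delta encoded: [23, 14, 6, 11, 9, 16, 8, 6, 5]


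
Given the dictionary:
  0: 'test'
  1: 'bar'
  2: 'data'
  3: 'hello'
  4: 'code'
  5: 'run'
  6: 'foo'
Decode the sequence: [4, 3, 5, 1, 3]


Look up each index in the dictionary:
  4 -> 'code'
  3 -> 'hello'
  5 -> 'run'
  1 -> 'bar'
  3 -> 'hello'

Decoded: "code hello run bar hello"


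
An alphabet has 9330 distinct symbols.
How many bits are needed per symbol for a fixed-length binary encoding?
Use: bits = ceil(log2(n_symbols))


log2(9330) = 13.1877
Bracket: 2^13 = 8192 < 9330 <= 2^14 = 16384
So ceil(log2(9330)) = 14

bits = ceil(log2(9330)) = ceil(13.1877) = 14 bits


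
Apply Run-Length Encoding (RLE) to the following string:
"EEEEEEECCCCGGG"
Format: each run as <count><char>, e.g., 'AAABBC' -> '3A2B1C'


Scanning runs left to right:
  i=0: run of 'E' x 7 -> '7E'
  i=7: run of 'C' x 4 -> '4C'
  i=11: run of 'G' x 3 -> '3G'

RLE = 7E4C3G


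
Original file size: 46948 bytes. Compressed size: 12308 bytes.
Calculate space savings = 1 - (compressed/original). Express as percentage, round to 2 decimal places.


ratio = compressed/original = 12308/46948 = 0.262162
savings = 1 - ratio = 1 - 0.262162 = 0.737838
as a percentage: 0.737838 * 100 = 73.78%

Space savings = 1 - 12308/46948 = 73.78%


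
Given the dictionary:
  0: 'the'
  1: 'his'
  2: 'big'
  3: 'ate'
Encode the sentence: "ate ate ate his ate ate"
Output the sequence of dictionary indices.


Look up each word in the dictionary:
  'ate' -> 3
  'ate' -> 3
  'ate' -> 3
  'his' -> 1
  'ate' -> 3
  'ate' -> 3

Encoded: [3, 3, 3, 1, 3, 3]


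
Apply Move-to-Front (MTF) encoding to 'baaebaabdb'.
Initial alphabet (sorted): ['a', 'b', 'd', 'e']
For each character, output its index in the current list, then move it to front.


MTF encoding:
'b': index 1 in ['a', 'b', 'd', 'e'] -> ['b', 'a', 'd', 'e']
'a': index 1 in ['b', 'a', 'd', 'e'] -> ['a', 'b', 'd', 'e']
'a': index 0 in ['a', 'b', 'd', 'e'] -> ['a', 'b', 'd', 'e']
'e': index 3 in ['a', 'b', 'd', 'e'] -> ['e', 'a', 'b', 'd']
'b': index 2 in ['e', 'a', 'b', 'd'] -> ['b', 'e', 'a', 'd']
'a': index 2 in ['b', 'e', 'a', 'd'] -> ['a', 'b', 'e', 'd']
'a': index 0 in ['a', 'b', 'e', 'd'] -> ['a', 'b', 'e', 'd']
'b': index 1 in ['a', 'b', 'e', 'd'] -> ['b', 'a', 'e', 'd']
'd': index 3 in ['b', 'a', 'e', 'd'] -> ['d', 'b', 'a', 'e']
'b': index 1 in ['d', 'b', 'a', 'e'] -> ['b', 'd', 'a', 'e']


Output: [1, 1, 0, 3, 2, 2, 0, 1, 3, 1]


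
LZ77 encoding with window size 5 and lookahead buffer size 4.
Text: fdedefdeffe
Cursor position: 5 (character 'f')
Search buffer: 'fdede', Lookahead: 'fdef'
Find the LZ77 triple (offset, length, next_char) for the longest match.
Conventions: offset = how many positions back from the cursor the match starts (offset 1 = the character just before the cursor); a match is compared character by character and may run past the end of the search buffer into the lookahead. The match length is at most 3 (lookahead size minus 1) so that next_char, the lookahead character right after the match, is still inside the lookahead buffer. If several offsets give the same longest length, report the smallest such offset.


Try each offset into the search buffer:
  offset=1 (pos 4, char 'e'): match length 0
  offset=2 (pos 3, char 'd'): match length 0
  offset=3 (pos 2, char 'e'): match length 0
  offset=4 (pos 1, char 'd'): match length 0
  offset=5 (pos 0, char 'f'): match length 3
Longest match has length 3 at offset 5.
next_char = character at position 5 + 3 = 8 -> 'f'

Best match: offset=5, length=3 (matching 'fde' starting at position 0)
LZ77 triple: (5, 3, 'f')


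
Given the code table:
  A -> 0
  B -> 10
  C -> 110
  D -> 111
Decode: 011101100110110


Decoding:
0 -> A
111 -> D
0 -> A
110 -> C
0 -> A
110 -> C
110 -> C


Result: ADACACC


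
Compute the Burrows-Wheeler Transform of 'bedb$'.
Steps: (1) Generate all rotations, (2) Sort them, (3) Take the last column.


Rotations (sorted):
  0: $bedb -> last char: b
  1: b$bed -> last char: d
  2: bedb$ -> last char: $
  3: db$be -> last char: e
  4: edb$b -> last char: b


BWT = bd$eb


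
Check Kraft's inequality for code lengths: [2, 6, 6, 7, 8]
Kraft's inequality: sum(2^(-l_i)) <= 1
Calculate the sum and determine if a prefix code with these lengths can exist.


Sum = 2^(-2) + 2^(-6) + 2^(-6) + 2^(-7) + 2^(-8)
    = 0.25 + 0.015625 + 0.015625 + 0.0078125 + 0.00390625
    = 75/256 = 0.29296875
Since 0.29296875 <= 1, Kraft's inequality IS satisfied.
A prefix code with these lengths CAN exist.

Kraft sum = 0.29296875. Satisfied.


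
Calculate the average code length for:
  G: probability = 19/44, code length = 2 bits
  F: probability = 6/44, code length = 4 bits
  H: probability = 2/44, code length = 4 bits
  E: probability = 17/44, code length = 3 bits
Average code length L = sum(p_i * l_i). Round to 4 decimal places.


Weighted contributions p_i * l_i:
  G: (19/44) * 2 = 38/44
  F: (6/44) * 4 = 24/44
  H: (2/44) * 4 = 8/44
  E: (17/44) * 3 = 51/44
Sum = (38 + 24 + 8 + 51)/44 = 121/44

L = 121/44 = 2.7500 bits/symbol


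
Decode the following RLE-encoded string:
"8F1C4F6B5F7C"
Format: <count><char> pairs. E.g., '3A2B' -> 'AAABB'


Expanding each <count><char> pair:
  8F -> 'FFFFFFFF'
  1C -> 'C'
  4F -> 'FFFF'
  6B -> 'BBBBBB'
  5F -> 'FFFFF'
  7C -> 'CCCCCCC'

Decoded = FFFFFFFFCFFFFBBBBBBFFFFFCCCCCCC


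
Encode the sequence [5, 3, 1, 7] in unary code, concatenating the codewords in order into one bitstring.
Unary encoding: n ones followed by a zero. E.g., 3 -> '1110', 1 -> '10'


Encode each number as n ones followed by a terminating 0:
  5 -> 111110 (6 bits)
  3 -> 1110 (4 bits)
  1 -> 10 (2 bits)
  7 -> 11111110 (8 bits)
Total length = 6 + 4 + 2 + 8 = 20 bits.

Unary([5, 3, 1, 7]) = 11111011101011111110 (20 bits)


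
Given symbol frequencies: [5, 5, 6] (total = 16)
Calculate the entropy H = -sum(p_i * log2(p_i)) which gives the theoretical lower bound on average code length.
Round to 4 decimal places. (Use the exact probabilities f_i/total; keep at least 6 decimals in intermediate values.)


Per-symbol terms -p_i * log2(p_i) with p_i = f_i/16:
  p = 5/16 = 0.312500: log2(p) = -1.678072, -p*log2(p) = 0.524397
  p = 5/16 = 0.312500: log2(p) = -1.678072, -p*log2(p) = 0.524397
  p = 6/16 = 0.375000: log2(p) = -1.415037, -p*log2(p) = 0.530639
H = 0.524397 + 0.524397 + 0.530639 = 1.579433

H = 1.5794 bits/symbol


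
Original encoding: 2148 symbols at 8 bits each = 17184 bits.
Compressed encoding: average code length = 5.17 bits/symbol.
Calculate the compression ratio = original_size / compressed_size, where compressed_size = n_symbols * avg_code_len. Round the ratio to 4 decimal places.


original_size = n_symbols * orig_bits = 2148 * 8 = 17184 bits
compressed_size = n_symbols * avg_code_len = 2148 * 5.17 = 11105.16 bits
ratio = original_size / compressed_size = 17184 / 11105.16 = 1.5474

Compression ratio = 1.5474


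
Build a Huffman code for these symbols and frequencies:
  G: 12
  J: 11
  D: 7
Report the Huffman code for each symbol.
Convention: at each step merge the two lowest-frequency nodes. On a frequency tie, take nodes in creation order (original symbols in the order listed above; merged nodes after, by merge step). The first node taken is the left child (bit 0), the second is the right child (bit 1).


Huffman tree construction:
Step 1: Merge D(7) + J(11) = 18
Step 2: Merge G(12) + (D+J)(18) = 30
Read each symbol's code off the tree from the root (left child = 0, right child = 1).

Codes:
  G: 0 (length 1)
  J: 11 (length 2)
  D: 10 (length 2)
Average code length: 48/30 = 1.6000 bits/symbol


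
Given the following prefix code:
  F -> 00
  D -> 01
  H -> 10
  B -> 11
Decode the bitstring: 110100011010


Decoding step by step:
Bits 11 -> B
Bits 01 -> D
Bits 00 -> F
Bits 01 -> D
Bits 10 -> H
Bits 10 -> H


Decoded message: BDFDHH


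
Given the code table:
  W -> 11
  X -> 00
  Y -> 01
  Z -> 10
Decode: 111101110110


Decoding:
11 -> W
11 -> W
01 -> Y
11 -> W
01 -> Y
10 -> Z


Result: WWYWYZ


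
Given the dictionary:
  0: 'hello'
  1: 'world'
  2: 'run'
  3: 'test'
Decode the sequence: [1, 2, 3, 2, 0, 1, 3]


Look up each index in the dictionary:
  1 -> 'world'
  2 -> 'run'
  3 -> 'test'
  2 -> 'run'
  0 -> 'hello'
  1 -> 'world'
  3 -> 'test'

Decoded: "world run test run hello world test"


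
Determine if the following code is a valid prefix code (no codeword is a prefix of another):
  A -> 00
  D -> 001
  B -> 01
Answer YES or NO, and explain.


Checking each pair (does one codeword prefix another?):
  A='00' vs D='001': prefix -- VIOLATION

NO -- this is NOT a valid prefix code. A (00) is a prefix of D (001).


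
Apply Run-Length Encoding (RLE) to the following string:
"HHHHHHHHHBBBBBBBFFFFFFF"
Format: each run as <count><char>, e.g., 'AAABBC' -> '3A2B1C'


Scanning runs left to right:
  i=0: run of 'H' x 9 -> '9H'
  i=9: run of 'B' x 7 -> '7B'
  i=16: run of 'F' x 7 -> '7F'

RLE = 9H7B7F


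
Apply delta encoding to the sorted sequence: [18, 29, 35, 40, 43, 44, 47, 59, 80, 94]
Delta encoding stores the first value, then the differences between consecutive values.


First value: 18
Deltas:
  29 - 18 = 11
  35 - 29 = 6
  40 - 35 = 5
  43 - 40 = 3
  44 - 43 = 1
  47 - 44 = 3
  59 - 47 = 12
  80 - 59 = 21
  94 - 80 = 14


Delta encoded: [18, 11, 6, 5, 3, 1, 3, 12, 21, 14]


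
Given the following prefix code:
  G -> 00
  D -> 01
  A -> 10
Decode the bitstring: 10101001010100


Decoding step by step:
Bits 10 -> A
Bits 10 -> A
Bits 10 -> A
Bits 01 -> D
Bits 01 -> D
Bits 01 -> D
Bits 00 -> G


Decoded message: AAADDDG


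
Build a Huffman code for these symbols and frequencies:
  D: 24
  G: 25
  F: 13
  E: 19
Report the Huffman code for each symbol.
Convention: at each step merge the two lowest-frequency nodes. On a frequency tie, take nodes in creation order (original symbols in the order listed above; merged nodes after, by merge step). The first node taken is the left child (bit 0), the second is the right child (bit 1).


Huffman tree construction:
Step 1: Merge F(13) + E(19) = 32
Step 2: Merge D(24) + G(25) = 49
Step 3: Merge (F+E)(32) + (D+G)(49) = 81
Read each symbol's code off the tree from the root (left child = 0, right child = 1).

Codes:
  D: 10 (length 2)
  G: 11 (length 2)
  F: 00 (length 2)
  E: 01 (length 2)
Average code length: 162/81 = 2.0000 bits/symbol


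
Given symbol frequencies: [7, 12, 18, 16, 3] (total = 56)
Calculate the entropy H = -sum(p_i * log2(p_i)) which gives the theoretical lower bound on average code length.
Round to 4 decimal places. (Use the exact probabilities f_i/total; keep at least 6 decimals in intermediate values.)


Per-symbol terms -p_i * log2(p_i) with p_i = f_i/56:
  p = 7/56 = 0.125000: log2(p) = -3.000000, -p*log2(p) = 0.375000
  p = 12/56 = 0.214286: log2(p) = -2.222392, -p*log2(p) = 0.476227
  p = 18/56 = 0.321429: log2(p) = -1.637430, -p*log2(p) = 0.526317
  p = 16/56 = 0.285714: log2(p) = -1.807355, -p*log2(p) = 0.516387
  p = 3/56 = 0.053571: log2(p) = -4.222392, -p*log2(p) = 0.226200
H = 0.375000 + 0.476227 + 0.526317 + 0.516387 + 0.226200 = 2.120131

H = 2.1201 bits/symbol


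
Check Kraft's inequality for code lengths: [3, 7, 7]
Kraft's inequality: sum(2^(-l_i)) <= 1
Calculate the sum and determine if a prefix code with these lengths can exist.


Sum = 2^(-3) + 2^(-7) + 2^(-7)
    = 0.125 + 0.0078125 + 0.0078125
    = 18/128 = 0.140625
Since 0.140625 <= 1, Kraft's inequality IS satisfied.
A prefix code with these lengths CAN exist.

Kraft sum = 0.140625. Satisfied.


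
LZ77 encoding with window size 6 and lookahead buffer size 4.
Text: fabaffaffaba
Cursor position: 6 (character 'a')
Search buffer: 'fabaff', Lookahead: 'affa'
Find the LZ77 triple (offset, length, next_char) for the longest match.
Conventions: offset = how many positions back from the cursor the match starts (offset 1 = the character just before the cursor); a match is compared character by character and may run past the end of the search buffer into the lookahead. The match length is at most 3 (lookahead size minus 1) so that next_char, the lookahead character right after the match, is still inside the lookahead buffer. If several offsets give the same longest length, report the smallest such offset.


Try each offset into the search buffer:
  offset=1 (pos 5, char 'f'): match length 0
  offset=2 (pos 4, char 'f'): match length 0
  offset=3 (pos 3, char 'a'): match length 3
  offset=4 (pos 2, char 'b'): match length 0
  offset=5 (pos 1, char 'a'): match length 1
  offset=6 (pos 0, char 'f'): match length 0
Longest match has length 3 at offset 3.
next_char = character at position 6 + 3 = 9 -> 'a'

Best match: offset=3, length=3 (matching 'aff' starting at position 3)
LZ77 triple: (3, 3, 'a')


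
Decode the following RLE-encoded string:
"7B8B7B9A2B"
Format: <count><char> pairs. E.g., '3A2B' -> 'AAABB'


Expanding each <count><char> pair:
  7B -> 'BBBBBBB'
  8B -> 'BBBBBBBB'
  7B -> 'BBBBBBB'
  9A -> 'AAAAAAAAA'
  2B -> 'BB'

Decoded = BBBBBBBBBBBBBBBBBBBBBBAAAAAAAAABB


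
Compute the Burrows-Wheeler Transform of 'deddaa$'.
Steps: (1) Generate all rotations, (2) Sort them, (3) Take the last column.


Rotations (sorted):
  0: $deddaa -> last char: a
  1: a$dedda -> last char: a
  2: aa$dedd -> last char: d
  3: daa$ded -> last char: d
  4: ddaa$de -> last char: e
  5: deddaa$ -> last char: $
  6: eddaa$d -> last char: d


BWT = aadde$d


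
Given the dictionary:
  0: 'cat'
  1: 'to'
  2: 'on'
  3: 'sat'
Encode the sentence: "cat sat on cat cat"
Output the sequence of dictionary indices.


Look up each word in the dictionary:
  'cat' -> 0
  'sat' -> 3
  'on' -> 2
  'cat' -> 0
  'cat' -> 0

Encoded: [0, 3, 2, 0, 0]


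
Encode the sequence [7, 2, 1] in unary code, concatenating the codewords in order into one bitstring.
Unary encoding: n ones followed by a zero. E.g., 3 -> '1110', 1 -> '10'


Encode each number as n ones followed by a terminating 0:
  7 -> 11111110 (8 bits)
  2 -> 110 (3 bits)
  1 -> 10 (2 bits)
Total length = 8 + 3 + 2 = 13 bits.

Unary([7, 2, 1]) = 1111111011010 (13 bits)


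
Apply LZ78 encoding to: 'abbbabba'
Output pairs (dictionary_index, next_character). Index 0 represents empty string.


LZ78 encoding steps:
Dictionary: {0: ''}
Step 1: w='' (idx 0), next='a' -> output (0, 'a'), add 'a' as idx 1
Step 2: w='' (idx 0), next='b' -> output (0, 'b'), add 'b' as idx 2
Step 3: w='b' (idx 2), next='b' -> output (2, 'b'), add 'bb' as idx 3
Step 4: w='a' (idx 1), next='b' -> output (1, 'b'), add 'ab' as idx 4
Step 5: w='b' (idx 2), next='a' -> output (2, 'a'), add 'ba' as idx 5


Encoded: [(0, 'a'), (0, 'b'), (2, 'b'), (1, 'b'), (2, 'a')]


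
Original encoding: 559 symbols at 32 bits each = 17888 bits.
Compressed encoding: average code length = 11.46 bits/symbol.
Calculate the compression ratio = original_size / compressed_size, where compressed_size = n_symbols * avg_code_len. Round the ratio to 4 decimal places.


original_size = n_symbols * orig_bits = 559 * 32 = 17888 bits
compressed_size = n_symbols * avg_code_len = 559 * 11.46 = 6406.14 bits
ratio = original_size / compressed_size = 17888 / 6406.14 = 2.7923

Compression ratio = 2.7923


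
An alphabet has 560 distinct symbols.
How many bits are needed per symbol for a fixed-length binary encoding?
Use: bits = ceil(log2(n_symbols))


log2(560) = 9.1293
Bracket: 2^9 = 512 < 560 <= 2^10 = 1024
So ceil(log2(560)) = 10

bits = ceil(log2(560)) = ceil(9.1293) = 10 bits


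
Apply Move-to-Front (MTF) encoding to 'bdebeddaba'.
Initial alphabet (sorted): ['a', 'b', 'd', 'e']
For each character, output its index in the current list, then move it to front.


MTF encoding:
'b': index 1 in ['a', 'b', 'd', 'e'] -> ['b', 'a', 'd', 'e']
'd': index 2 in ['b', 'a', 'd', 'e'] -> ['d', 'b', 'a', 'e']
'e': index 3 in ['d', 'b', 'a', 'e'] -> ['e', 'd', 'b', 'a']
'b': index 2 in ['e', 'd', 'b', 'a'] -> ['b', 'e', 'd', 'a']
'e': index 1 in ['b', 'e', 'd', 'a'] -> ['e', 'b', 'd', 'a']
'd': index 2 in ['e', 'b', 'd', 'a'] -> ['d', 'e', 'b', 'a']
'd': index 0 in ['d', 'e', 'b', 'a'] -> ['d', 'e', 'b', 'a']
'a': index 3 in ['d', 'e', 'b', 'a'] -> ['a', 'd', 'e', 'b']
'b': index 3 in ['a', 'd', 'e', 'b'] -> ['b', 'a', 'd', 'e']
'a': index 1 in ['b', 'a', 'd', 'e'] -> ['a', 'b', 'd', 'e']


Output: [1, 2, 3, 2, 1, 2, 0, 3, 3, 1]


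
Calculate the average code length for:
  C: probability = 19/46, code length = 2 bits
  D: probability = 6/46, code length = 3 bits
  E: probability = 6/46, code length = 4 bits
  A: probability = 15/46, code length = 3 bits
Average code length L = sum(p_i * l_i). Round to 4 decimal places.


Weighted contributions p_i * l_i:
  C: (19/46) * 2 = 38/46
  D: (6/46) * 3 = 18/46
  E: (6/46) * 4 = 24/46
  A: (15/46) * 3 = 45/46
Sum = (38 + 18 + 24 + 45)/46 = 125/46

L = 125/46 = 2.7174 bits/symbol


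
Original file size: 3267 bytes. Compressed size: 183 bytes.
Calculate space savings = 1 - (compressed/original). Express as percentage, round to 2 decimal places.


ratio = compressed/original = 183/3267 = 0.056015
savings = 1 - ratio = 1 - 0.056015 = 0.943985
as a percentage: 0.943985 * 100 = 94.4%

Space savings = 1 - 183/3267 = 94.4%


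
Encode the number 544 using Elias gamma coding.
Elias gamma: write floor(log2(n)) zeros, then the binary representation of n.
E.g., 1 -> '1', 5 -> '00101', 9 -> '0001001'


num_bits = floor(log2(544)) + 1 = 10
leading_zeros = num_bits - 1 = 9
binary(544) = 1000100000

Elias gamma(544) = '000000000' + '1000100000' = 0000000001000100000 (19 bits)


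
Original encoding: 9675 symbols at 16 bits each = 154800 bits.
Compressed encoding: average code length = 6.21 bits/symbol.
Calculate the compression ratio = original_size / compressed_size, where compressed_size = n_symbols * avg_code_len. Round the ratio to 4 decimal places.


original_size = n_symbols * orig_bits = 9675 * 16 = 154800 bits
compressed_size = n_symbols * avg_code_len = 9675 * 6.21 = 60081.75 bits
ratio = original_size / compressed_size = 154800 / 60081.75 = 2.5765

Compression ratio = 2.5765


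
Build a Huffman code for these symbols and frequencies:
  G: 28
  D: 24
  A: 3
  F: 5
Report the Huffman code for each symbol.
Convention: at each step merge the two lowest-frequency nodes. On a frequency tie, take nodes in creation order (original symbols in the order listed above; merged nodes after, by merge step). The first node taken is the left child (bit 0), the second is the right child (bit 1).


Huffman tree construction:
Step 1: Merge A(3) + F(5) = 8
Step 2: Merge (A+F)(8) + D(24) = 32
Step 3: Merge G(28) + ((A+F)+D)(32) = 60
Read each symbol's code off the tree from the root (left child = 0, right child = 1).

Codes:
  G: 0 (length 1)
  D: 11 (length 2)
  A: 100 (length 3)
  F: 101 (length 3)
Average code length: 100/60 = 1.6667 bits/symbol


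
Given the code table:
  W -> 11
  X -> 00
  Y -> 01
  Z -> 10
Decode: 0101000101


Decoding:
01 -> Y
01 -> Y
00 -> X
01 -> Y
01 -> Y


Result: YYXYY


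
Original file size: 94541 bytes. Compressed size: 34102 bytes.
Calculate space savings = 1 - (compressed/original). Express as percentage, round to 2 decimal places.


ratio = compressed/original = 34102/94541 = 0.360711
savings = 1 - ratio = 1 - 0.360711 = 0.639289
as a percentage: 0.639289 * 100 = 63.93%

Space savings = 1 - 34102/94541 = 63.93%


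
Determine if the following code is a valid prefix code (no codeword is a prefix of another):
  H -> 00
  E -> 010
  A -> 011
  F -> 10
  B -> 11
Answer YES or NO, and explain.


Checking each pair (does one codeword prefix another?):
  H='00' vs E='010': no prefix
  H='00' vs A='011': no prefix
  H='00' vs F='10': no prefix
  H='00' vs B='11': no prefix
  E='010' vs H='00': no prefix
  E='010' vs A='011': no prefix
  E='010' vs F='10': no prefix
  E='010' vs B='11': no prefix
  A='011' vs H='00': no prefix
  A='011' vs E='010': no prefix
  A='011' vs F='10': no prefix
  A='011' vs B='11': no prefix
  F='10' vs H='00': no prefix
  F='10' vs E='010': no prefix
  F='10' vs A='011': no prefix
  F='10' vs B='11': no prefix
  B='11' vs H='00': no prefix
  B='11' vs E='010': no prefix
  B='11' vs A='011': no prefix
  B='11' vs F='10': no prefix
No violation found over all pairs.

YES -- this is a valid prefix code. No codeword is a prefix of any other codeword.


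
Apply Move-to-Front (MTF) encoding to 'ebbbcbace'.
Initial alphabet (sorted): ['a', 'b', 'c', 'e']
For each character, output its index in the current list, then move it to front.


MTF encoding:
'e': index 3 in ['a', 'b', 'c', 'e'] -> ['e', 'a', 'b', 'c']
'b': index 2 in ['e', 'a', 'b', 'c'] -> ['b', 'e', 'a', 'c']
'b': index 0 in ['b', 'e', 'a', 'c'] -> ['b', 'e', 'a', 'c']
'b': index 0 in ['b', 'e', 'a', 'c'] -> ['b', 'e', 'a', 'c']
'c': index 3 in ['b', 'e', 'a', 'c'] -> ['c', 'b', 'e', 'a']
'b': index 1 in ['c', 'b', 'e', 'a'] -> ['b', 'c', 'e', 'a']
'a': index 3 in ['b', 'c', 'e', 'a'] -> ['a', 'b', 'c', 'e']
'c': index 2 in ['a', 'b', 'c', 'e'] -> ['c', 'a', 'b', 'e']
'e': index 3 in ['c', 'a', 'b', 'e'] -> ['e', 'c', 'a', 'b']


Output: [3, 2, 0, 0, 3, 1, 3, 2, 3]
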